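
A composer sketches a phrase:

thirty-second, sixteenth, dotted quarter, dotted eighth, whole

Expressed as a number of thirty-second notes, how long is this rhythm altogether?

53

Each duration in thirty-second notes: thirty-second = 1; sixteenth = 2; dotted quarter = 12; dotted eighth = 6; whole = 32.
Adding: 1 + 2 + 12 + 6 + 32 = 53 thirty-second notes.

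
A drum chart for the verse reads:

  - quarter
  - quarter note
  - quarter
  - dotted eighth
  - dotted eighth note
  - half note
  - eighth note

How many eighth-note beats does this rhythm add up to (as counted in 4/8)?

One eighth-note beat = 2 sixteenth notes.
Working in sixteenth notes: quarter = 4; quarter note = 4; quarter = 4; dotted eighth = 3; dotted eighth note = 3; half note = 8; eighth note = 2.
Adding: 4 + 4 + 4 + 3 + 3 + 8 + 2 = 28.
28 ÷ 2 = 14 beats.

14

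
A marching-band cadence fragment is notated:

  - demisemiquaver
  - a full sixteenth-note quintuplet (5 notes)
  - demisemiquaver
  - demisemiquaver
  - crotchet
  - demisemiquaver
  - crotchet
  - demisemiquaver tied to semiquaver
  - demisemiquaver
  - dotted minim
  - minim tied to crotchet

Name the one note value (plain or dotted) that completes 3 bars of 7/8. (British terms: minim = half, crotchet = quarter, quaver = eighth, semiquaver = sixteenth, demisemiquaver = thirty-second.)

eighth note

3 bars of 7/8 = 84 thirty-second notes.
In thirty-second notes: demisemiquaver = 1; a full sixteenth-note quintuplet (5 notes) (five quintuplet sixteenths span one quarter) = 8; demisemiquaver = 1; demisemiquaver = 1; crotchet = 8; demisemiquaver = 1; crotchet = 8; demisemiquaver tied to semiquaver (demisemiquaver + semiquaver) = 3; demisemiquaver = 1; dotted minim = 24; minim tied to crotchet (minim + crotchet) = 24.
Adding: 1 + 8 + 1 + 1 + 8 + 1 + 8 + 3 + 1 + 24 + 24 = 80.
Remaining: 84 − 80 = 4 thirty-second notes, which is a eighth note.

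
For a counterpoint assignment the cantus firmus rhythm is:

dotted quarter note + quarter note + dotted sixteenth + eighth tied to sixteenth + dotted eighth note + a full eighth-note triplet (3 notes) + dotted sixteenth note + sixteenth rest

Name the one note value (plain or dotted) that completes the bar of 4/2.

The bar of 4/2 = 64 thirty-second notes.
Convert each value to thirty-second notes: dotted quarter note = 12; quarter note = 8; dotted sixteenth = 3; eighth tied to sixteenth (eighth + sixteenth) = 6; dotted eighth note = 6; a full eighth-note triplet (3 notes) (three triplet eighths span one quarter) = 8; dotted sixteenth note = 3; sixteenth rest = 2.
Total: 12 + 8 + 3 + 6 + 6 + 8 + 3 + 2 = 48.
Remaining: 64 − 48 = 16 thirty-second notes, which is a half note.

half note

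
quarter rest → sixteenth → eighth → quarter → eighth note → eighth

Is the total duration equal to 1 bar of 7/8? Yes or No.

One bar of 7/8 = 14 sixteenth notes.
Each duration in sixteenth notes: quarter rest = 4; sixteenth = 1; eighth = 2; quarter = 4; eighth note = 2; eighth = 2.
Sum: 4 + 1 + 2 + 4 + 2 + 2 = 15.
15 exceeds 14, so the answer is No.

No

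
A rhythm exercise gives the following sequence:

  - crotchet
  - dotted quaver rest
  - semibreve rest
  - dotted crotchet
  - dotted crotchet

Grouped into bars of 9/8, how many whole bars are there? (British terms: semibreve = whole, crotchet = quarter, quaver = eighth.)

One bar of 9/8 = 18 sixteenth notes.
Working in sixteenth notes: crotchet = 4; dotted quaver rest = 3; semibreve rest = 16; dotted crotchet = 6; dotted crotchet = 6.
Altogether 4 + 3 + 16 + 6 + 6 = 35.
35 ÷ 18 = 1 complete bar with 17 left over.

1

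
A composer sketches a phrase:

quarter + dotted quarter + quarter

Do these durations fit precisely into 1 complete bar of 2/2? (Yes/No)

One bar of 2/2 = 8 eighth notes.
Convert each value to eighth notes: quarter = 2; dotted quarter = 3; quarter = 2.
Sum: 2 + 3 + 2 = 7.
7 falls short of 8, so the answer is No.

No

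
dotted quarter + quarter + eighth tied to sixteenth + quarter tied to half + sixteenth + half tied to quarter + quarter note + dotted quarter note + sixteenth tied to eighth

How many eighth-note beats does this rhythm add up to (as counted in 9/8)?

25.5

One eighth-note beat = 2 sixteenth notes.
Each duration in sixteenth notes: dotted quarter = 6; quarter = 4; eighth tied to sixteenth (eighth + sixteenth) = 3; quarter tied to half (quarter + half) = 12; sixteenth = 1; half tied to quarter (half + quarter) = 12; quarter note = 4; dotted quarter note = 6; sixteenth tied to eighth (sixteenth + eighth) = 3.
Altogether 6 + 4 + 3 + 12 + 1 + 12 + 4 + 6 + 3 = 51.
51 ÷ 2 = 25.5 beats.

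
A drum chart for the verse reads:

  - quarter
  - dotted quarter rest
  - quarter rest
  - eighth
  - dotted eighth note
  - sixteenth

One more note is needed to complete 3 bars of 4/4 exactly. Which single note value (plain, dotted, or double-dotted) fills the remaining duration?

3 bars of 4/4 = 48 sixteenth notes.
Convert each value to sixteenth notes: quarter = 4; dotted quarter rest = 6; quarter rest = 4; eighth = 2; dotted eighth note = 3; sixteenth = 1.
Adding: 4 + 6 + 4 + 2 + 3 + 1 = 20.
Remaining: 48 − 20 = 28 sixteenth notes, which is a double-dotted whole note.

double-dotted whole note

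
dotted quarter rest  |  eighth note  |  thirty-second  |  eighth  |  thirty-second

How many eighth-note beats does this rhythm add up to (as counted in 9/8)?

One eighth-note beat = 4 thirty-second notes.
In thirty-second notes: dotted quarter rest = 12; eighth note = 4; thirty-second = 1; eighth = 4; thirty-second = 1.
Adding: 12 + 4 + 1 + 4 + 1 = 22.
22 ÷ 4 = 5.5 beats.

5.5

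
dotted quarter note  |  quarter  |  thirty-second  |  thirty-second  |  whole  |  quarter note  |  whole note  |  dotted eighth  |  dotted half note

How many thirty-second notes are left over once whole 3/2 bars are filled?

28

One bar of 3/2 = 48 thirty-second notes.
Express everything in thirty-second notes: dotted quarter note = 12; quarter = 8; thirty-second = 1; thirty-second = 1; whole = 32; quarter note = 8; whole note = 32; dotted eighth = 6; dotted half note = 24.
Adding: 12 + 8 + 1 + 1 + 32 + 8 + 32 + 6 + 24 = 124.
124 ÷ 48 = 2 complete bars with 28 thirty-second notes remaining.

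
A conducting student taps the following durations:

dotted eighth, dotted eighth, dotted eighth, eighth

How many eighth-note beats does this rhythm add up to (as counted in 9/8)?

One eighth-note beat = 2 sixteenth notes.
Working in sixteenth notes: dotted eighth = 3; dotted eighth = 3; dotted eighth = 3; eighth = 2.
Adding: 3 + 3 + 3 + 2 = 11.
11 ÷ 2 = 5.5 beats.

5.5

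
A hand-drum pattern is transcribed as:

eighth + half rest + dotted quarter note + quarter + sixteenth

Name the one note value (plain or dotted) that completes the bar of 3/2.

dotted eighth note

The bar of 3/2 = 24 sixteenth notes.
Each duration in sixteenth notes: eighth = 2; half rest = 8; dotted quarter note = 6; quarter = 4; sixteenth = 1.
Adding: 2 + 8 + 6 + 4 + 1 = 21.
Remaining: 24 − 21 = 3 sixteenth notes, which is a dotted eighth note.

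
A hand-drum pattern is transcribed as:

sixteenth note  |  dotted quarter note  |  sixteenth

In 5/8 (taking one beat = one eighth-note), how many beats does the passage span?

4

One eighth-note beat = 2 sixteenth notes.
Working in sixteenth notes: sixteenth note = 1; dotted quarter note = 6; sixteenth = 1.
Total: 1 + 6 + 1 = 8.
8 ÷ 2 = 4 beats.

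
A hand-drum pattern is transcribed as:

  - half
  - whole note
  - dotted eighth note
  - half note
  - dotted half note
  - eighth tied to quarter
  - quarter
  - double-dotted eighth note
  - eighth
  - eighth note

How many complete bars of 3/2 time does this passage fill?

2

One bar of 3/2 = 48 thirty-second notes.
In thirty-second notes: half = 16; whole note = 32; dotted eighth note = 6; half note = 16; dotted half note = 24; eighth tied to quarter (eighth + quarter) = 12; quarter = 8; double-dotted eighth note = 7; eighth = 4; eighth note = 4.
Adding: 16 + 32 + 6 + 16 + 24 + 12 + 8 + 7 + 4 + 4 = 129.
129 ÷ 48 = 2 complete bars with 33 left over.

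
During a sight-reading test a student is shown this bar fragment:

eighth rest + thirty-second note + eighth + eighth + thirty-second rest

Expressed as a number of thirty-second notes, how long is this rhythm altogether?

Express everything in thirty-second notes: eighth rest = 4; thirty-second note = 1; eighth = 4; eighth = 4; thirty-second rest = 1.
Adding: 4 + 1 + 4 + 4 + 1 = 14 thirty-second notes.

14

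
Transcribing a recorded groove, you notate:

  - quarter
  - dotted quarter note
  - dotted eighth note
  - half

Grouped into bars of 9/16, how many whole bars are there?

One bar of 9/16 = 9 sixteenth notes.
Working in sixteenth notes: quarter = 4; dotted quarter note = 6; dotted eighth note = 3; half = 8.
Sum: 4 + 6 + 3 + 8 = 21.
21 ÷ 9 = 2 complete bars with 3 left over.

2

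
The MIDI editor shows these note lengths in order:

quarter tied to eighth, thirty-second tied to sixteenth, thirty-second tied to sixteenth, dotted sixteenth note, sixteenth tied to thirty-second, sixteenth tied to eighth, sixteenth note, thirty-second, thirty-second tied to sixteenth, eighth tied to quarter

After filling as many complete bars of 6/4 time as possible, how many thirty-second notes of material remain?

One bar of 6/4 = 48 thirty-second notes.
Convert each value to thirty-second notes: quarter tied to eighth (quarter + eighth) = 12; thirty-second tied to sixteenth (thirty-second + sixteenth) = 3; thirty-second tied to sixteenth (thirty-second + sixteenth) = 3; dotted sixteenth note = 3; sixteenth tied to thirty-second (sixteenth + thirty-second) = 3; sixteenth tied to eighth (sixteenth + eighth) = 6; sixteenth note = 2; thirty-second = 1; thirty-second tied to sixteenth (thirty-second + sixteenth) = 3; eighth tied to quarter (eighth + quarter) = 12.
Altogether 12 + 3 + 3 + 3 + 3 + 6 + 2 + 1 + 3 + 12 = 48.
48 ÷ 48 = 1 complete bar with 0 thirty-second notes remaining.

0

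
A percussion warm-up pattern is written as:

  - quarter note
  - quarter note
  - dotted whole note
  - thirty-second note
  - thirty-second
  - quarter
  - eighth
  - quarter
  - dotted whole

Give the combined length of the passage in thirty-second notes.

Working in thirty-second notes: quarter note = 8; quarter note = 8; dotted whole note = 48; thirty-second note = 1; thirty-second = 1; quarter = 8; eighth = 4; quarter = 8; dotted whole = 48.
Total: 8 + 8 + 48 + 1 + 1 + 8 + 4 + 8 + 48 = 134 thirty-second notes.

134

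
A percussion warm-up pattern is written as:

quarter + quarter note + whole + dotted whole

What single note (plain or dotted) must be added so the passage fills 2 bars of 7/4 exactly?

2 bars of 7/4 = 14 quarter notes.
Each duration in quarter notes: quarter = 1; quarter note = 1; whole = 4; dotted whole = 6.
Altogether 1 + 1 + 4 + 6 = 12.
Remaining: 14 − 12 = 2 quarter notes, which is a half note.

half note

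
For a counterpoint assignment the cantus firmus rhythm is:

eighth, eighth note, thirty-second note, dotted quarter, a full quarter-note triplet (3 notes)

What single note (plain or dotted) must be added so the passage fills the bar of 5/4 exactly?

dotted sixteenth note

The bar of 5/4 = 40 thirty-second notes.
Each duration in thirty-second notes: eighth = 4; eighth note = 4; thirty-second note = 1; dotted quarter = 12; a full quarter-note triplet (3 notes) (three triplet quarters span one half) = 16.
Total: 4 + 4 + 1 + 12 + 16 = 37.
Remaining: 40 − 37 = 3 thirty-second notes, which is a dotted sixteenth note.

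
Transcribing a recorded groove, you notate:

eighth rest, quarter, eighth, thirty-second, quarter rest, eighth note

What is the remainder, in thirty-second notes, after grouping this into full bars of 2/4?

One bar of 2/4 = 16 thirty-second notes.
Working in thirty-second notes: eighth rest = 4; quarter = 8; eighth = 4; thirty-second = 1; quarter rest = 8; eighth note = 4.
Sum: 4 + 8 + 4 + 1 + 8 + 4 = 29.
29 ÷ 16 = 1 complete bar with 13 thirty-second notes remaining.

13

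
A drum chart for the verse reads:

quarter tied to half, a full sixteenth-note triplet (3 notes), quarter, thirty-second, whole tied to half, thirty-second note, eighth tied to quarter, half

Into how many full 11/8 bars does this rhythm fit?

2

One bar of 11/8 = 44 thirty-second notes.
Express everything in thirty-second notes: quarter tied to half (quarter + half) = 24; a full sixteenth-note triplet (3 notes) (three triplet sixteenths span one eighth) = 4; quarter = 8; thirty-second = 1; whole tied to half (whole + half) = 48; thirty-second note = 1; eighth tied to quarter (eighth + quarter) = 12; half = 16.
Adding: 24 + 4 + 8 + 1 + 48 + 1 + 12 + 16 = 114.
114 ÷ 44 = 2 complete bars with 26 left over.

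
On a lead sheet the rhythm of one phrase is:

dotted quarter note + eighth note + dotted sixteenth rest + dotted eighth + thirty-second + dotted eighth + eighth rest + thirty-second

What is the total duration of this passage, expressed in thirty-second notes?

Convert each value to thirty-second notes: dotted quarter note = 12; eighth note = 4; dotted sixteenth rest = 3; dotted eighth = 6; thirty-second = 1; dotted eighth = 6; eighth rest = 4; thirty-second = 1.
Adding: 12 + 4 + 3 + 6 + 1 + 6 + 4 + 1 = 37 thirty-second notes.

37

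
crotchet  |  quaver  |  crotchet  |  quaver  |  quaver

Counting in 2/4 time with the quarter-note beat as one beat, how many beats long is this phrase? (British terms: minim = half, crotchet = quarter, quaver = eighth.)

3.5

One quarter-note beat = 2 eighth notes.
In eighth notes: crotchet = 2; quaver = 1; crotchet = 2; quaver = 1; quaver = 1.
Adding: 2 + 1 + 2 + 1 + 1 = 7.
7 ÷ 2 = 3.5 beats.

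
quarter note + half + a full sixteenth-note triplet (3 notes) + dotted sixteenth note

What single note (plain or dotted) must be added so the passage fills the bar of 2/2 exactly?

The bar of 2/2 = 32 thirty-second notes.
Working in thirty-second notes: quarter note = 8; half = 16; a full sixteenth-note triplet (3 notes) (three triplet sixteenths span one eighth) = 4; dotted sixteenth note = 3.
Altogether 8 + 16 + 4 + 3 = 31.
Remaining: 32 − 31 = 1 thirty-second note, which is a thirty-second note.

thirty-second note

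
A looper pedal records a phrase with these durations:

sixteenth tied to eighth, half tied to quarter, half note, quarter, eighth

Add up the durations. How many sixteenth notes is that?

Each duration in sixteenth notes: sixteenth tied to eighth (sixteenth + eighth) = 3; half tied to quarter (half + quarter) = 12; half note = 8; quarter = 4; eighth = 2.
Sum: 3 + 12 + 8 + 4 + 2 = 29 sixteenth notes.

29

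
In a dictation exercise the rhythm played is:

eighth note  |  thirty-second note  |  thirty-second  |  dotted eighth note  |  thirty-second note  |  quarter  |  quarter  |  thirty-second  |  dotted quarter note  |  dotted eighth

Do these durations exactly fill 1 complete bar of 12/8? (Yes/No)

One bar of 12/8 = 48 thirty-second notes.
Convert each value to thirty-second notes: eighth note = 4; thirty-second note = 1; thirty-second = 1; dotted eighth note = 6; thirty-second note = 1; quarter = 8; quarter = 8; thirty-second = 1; dotted quarter note = 12; dotted eighth = 6.
Total: 4 + 1 + 1 + 6 + 1 + 8 + 8 + 1 + 12 + 6 = 48.
48 equals 48, so the answer is Yes.

Yes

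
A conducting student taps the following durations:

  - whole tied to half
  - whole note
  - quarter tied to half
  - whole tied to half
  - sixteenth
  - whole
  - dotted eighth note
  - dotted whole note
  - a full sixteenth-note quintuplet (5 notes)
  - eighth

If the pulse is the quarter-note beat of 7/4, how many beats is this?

31.5

One quarter-note beat = 4 sixteenth notes.
Convert each value to sixteenth notes: whole tied to half (whole + half) = 24; whole note = 16; quarter tied to half (quarter + half) = 12; whole tied to half (whole + half) = 24; sixteenth = 1; whole = 16; dotted eighth note = 3; dotted whole note = 24; a full sixteenth-note quintuplet (5 notes) (five quintuplet sixteenths span one quarter) = 4; eighth = 2.
Sum: 24 + 16 + 12 + 24 + 1 + 16 + 3 + 24 + 4 + 2 = 126.
126 ÷ 4 = 31.5 beats.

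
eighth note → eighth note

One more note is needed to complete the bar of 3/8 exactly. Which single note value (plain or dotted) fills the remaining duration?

eighth note

The bar of 3/8 = 3 eighth notes.
Express everything in eighth notes: eighth note = 1; eighth note = 1.
Sum: 1 + 1 = 2.
Remaining: 3 − 2 = 1 eighth note, which is a eighth note.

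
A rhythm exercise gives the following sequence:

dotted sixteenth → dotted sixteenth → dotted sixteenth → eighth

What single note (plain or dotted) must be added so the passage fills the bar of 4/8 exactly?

The bar of 4/8 = 16 thirty-second notes.
Convert each value to thirty-second notes: dotted sixteenth = 3; dotted sixteenth = 3; dotted sixteenth = 3; eighth = 4.
Altogether 3 + 3 + 3 + 4 = 13.
Remaining: 16 − 13 = 3 thirty-second notes, which is a dotted sixteenth note.

dotted sixteenth note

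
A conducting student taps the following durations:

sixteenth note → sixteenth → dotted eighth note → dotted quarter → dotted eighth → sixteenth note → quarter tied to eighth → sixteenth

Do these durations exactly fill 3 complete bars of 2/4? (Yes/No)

One bar of 2/4 = 8 sixteenth notes, so 3 bars = 24.
Working in sixteenth notes: sixteenth note = 1; sixteenth = 1; dotted eighth note = 3; dotted quarter = 6; dotted eighth = 3; sixteenth note = 1; quarter tied to eighth (quarter + eighth) = 6; sixteenth = 1.
Sum: 1 + 1 + 3 + 6 + 3 + 1 + 6 + 1 = 22.
22 falls short of 24, so the answer is No.

No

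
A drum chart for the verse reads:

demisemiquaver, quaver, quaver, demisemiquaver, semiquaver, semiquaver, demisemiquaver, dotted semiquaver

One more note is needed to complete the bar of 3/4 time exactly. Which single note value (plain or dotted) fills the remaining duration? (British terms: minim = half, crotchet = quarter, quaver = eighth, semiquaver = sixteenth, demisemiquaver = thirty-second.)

dotted eighth note

The bar of 3/4 = 24 thirty-second notes.
Convert each value to thirty-second notes: demisemiquaver = 1; quaver = 4; quaver = 4; demisemiquaver = 1; semiquaver = 2; semiquaver = 2; demisemiquaver = 1; dotted semiquaver = 3.
Sum: 1 + 4 + 4 + 1 + 2 + 2 + 1 + 3 = 18.
Remaining: 24 − 18 = 6 thirty-second notes, which is a dotted eighth note.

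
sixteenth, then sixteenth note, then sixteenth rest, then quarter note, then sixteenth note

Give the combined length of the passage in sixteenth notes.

8

Working in sixteenth notes: sixteenth = 1; sixteenth note = 1; sixteenth rest = 1; quarter note = 4; sixteenth note = 1.
Total: 1 + 1 + 1 + 4 + 1 = 8 sixteenth notes.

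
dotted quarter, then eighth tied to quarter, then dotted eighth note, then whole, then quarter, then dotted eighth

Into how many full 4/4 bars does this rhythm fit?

One bar of 4/4 = 16 sixteenth notes.
Express everything in sixteenth notes: dotted quarter = 6; eighth tied to quarter (eighth + quarter) = 6; dotted eighth note = 3; whole = 16; quarter = 4; dotted eighth = 3.
Sum: 6 + 6 + 3 + 16 + 4 + 3 = 38.
38 ÷ 16 = 2 complete bars with 6 left over.

2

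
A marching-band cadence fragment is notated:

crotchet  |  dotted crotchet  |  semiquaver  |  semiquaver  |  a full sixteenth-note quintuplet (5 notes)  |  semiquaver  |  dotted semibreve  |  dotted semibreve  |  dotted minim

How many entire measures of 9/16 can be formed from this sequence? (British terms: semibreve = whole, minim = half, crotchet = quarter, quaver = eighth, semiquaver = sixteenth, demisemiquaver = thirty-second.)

One bar of 9/16 = 9 sixteenth notes.
In sixteenth notes: crotchet = 4; dotted crotchet = 6; semiquaver = 1; semiquaver = 1; a full sixteenth-note quintuplet (5 notes) (five quintuplet sixteenths span one quarter) = 4; semiquaver = 1; dotted semibreve = 24; dotted semibreve = 24; dotted minim = 12.
Sum: 4 + 6 + 1 + 1 + 4 + 1 + 24 + 24 + 12 = 77.
77 ÷ 9 = 8 complete bars with 5 left over.

8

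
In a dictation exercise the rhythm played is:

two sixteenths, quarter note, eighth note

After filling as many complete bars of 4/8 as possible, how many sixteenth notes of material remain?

One bar of 4/8 = 8 sixteenth notes.
Express everything in sixteenth notes: sixteenth = 1; sixteenth = 1; quarter note = 4; eighth note = 2.
Sum: 1 + 1 + 4 + 2 = 8.
8 ÷ 8 = 1 complete bar with 0 sixteenth notes remaining.

0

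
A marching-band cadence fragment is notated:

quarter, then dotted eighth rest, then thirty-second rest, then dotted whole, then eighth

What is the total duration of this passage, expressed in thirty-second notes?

67

Convert each value to thirty-second notes: quarter = 8; dotted eighth rest = 6; thirty-second rest = 1; dotted whole = 48; eighth = 4.
Altogether 8 + 6 + 1 + 48 + 4 = 67 thirty-second notes.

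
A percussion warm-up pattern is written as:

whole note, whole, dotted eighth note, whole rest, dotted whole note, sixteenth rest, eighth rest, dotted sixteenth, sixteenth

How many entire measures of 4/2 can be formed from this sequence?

2

One bar of 4/2 = 64 thirty-second notes.
Working in thirty-second notes: whole note = 32; whole = 32; dotted eighth note = 6; whole rest = 32; dotted whole note = 48; sixteenth rest = 2; eighth rest = 4; dotted sixteenth = 3; sixteenth = 2.
Sum: 32 + 32 + 6 + 32 + 48 + 2 + 4 + 3 + 2 = 161.
161 ÷ 64 = 2 complete bars with 33 left over.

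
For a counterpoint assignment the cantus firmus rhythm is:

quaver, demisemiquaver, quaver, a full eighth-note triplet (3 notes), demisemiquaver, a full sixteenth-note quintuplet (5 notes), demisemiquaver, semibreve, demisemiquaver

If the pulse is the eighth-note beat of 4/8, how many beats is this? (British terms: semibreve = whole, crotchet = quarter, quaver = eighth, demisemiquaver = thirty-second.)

One eighth-note beat = 4 thirty-second notes.
Each duration in thirty-second notes: quaver = 4; demisemiquaver = 1; quaver = 4; a full eighth-note triplet (3 notes) (three triplet eighths span one quarter) = 8; demisemiquaver = 1; a full sixteenth-note quintuplet (5 notes) (five quintuplet sixteenths span one quarter) = 8; demisemiquaver = 1; semibreve = 32; demisemiquaver = 1.
Sum: 4 + 1 + 4 + 8 + 1 + 8 + 1 + 32 + 1 = 60.
60 ÷ 4 = 15 beats.

15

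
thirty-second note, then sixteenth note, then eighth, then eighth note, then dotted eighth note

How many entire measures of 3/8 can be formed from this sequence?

One bar of 3/8 = 12 thirty-second notes.
Working in thirty-second notes: thirty-second note = 1; sixteenth note = 2; eighth = 4; eighth note = 4; dotted eighth note = 6.
Total: 1 + 2 + 4 + 4 + 6 = 17.
17 ÷ 12 = 1 complete bar with 5 left over.

1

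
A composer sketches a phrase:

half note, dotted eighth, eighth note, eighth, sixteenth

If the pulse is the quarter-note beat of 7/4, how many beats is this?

4

One quarter-note beat = 4 sixteenth notes.
Express everything in sixteenth notes: half note = 8; dotted eighth = 3; eighth note = 2; eighth = 2; sixteenth = 1.
Sum: 8 + 3 + 2 + 2 + 1 = 16.
16 ÷ 4 = 4 beats.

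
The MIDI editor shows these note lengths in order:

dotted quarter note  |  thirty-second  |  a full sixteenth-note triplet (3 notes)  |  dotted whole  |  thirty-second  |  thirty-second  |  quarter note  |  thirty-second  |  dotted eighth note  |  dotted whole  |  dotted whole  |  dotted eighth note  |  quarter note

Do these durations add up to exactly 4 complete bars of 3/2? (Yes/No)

One bar of 3/2 = 48 thirty-second notes, so 4 bars = 192.
Express everything in thirty-second notes: dotted quarter note = 12; thirty-second = 1; a full sixteenth-note triplet (3 notes) (three triplet sixteenths span one eighth) = 4; dotted whole = 48; thirty-second = 1; thirty-second = 1; quarter note = 8; thirty-second = 1; dotted eighth note = 6; dotted whole = 48; dotted whole = 48; dotted eighth note = 6; quarter note = 8.
Sum: 12 + 1 + 4 + 48 + 1 + 1 + 8 + 1 + 6 + 48 + 48 + 6 + 8 = 192.
192 equals 192, so the answer is Yes.

Yes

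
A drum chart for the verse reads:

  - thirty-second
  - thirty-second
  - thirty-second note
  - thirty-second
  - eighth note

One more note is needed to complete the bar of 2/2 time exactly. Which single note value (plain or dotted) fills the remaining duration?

dotted half note

The bar of 2/2 = 32 thirty-second notes.
Express everything in thirty-second notes: thirty-second = 1; thirty-second = 1; thirty-second note = 1; thirty-second = 1; eighth note = 4.
Altogether 1 + 1 + 1 + 1 + 4 = 8.
Remaining: 32 − 8 = 24 thirty-second notes, which is a dotted half note.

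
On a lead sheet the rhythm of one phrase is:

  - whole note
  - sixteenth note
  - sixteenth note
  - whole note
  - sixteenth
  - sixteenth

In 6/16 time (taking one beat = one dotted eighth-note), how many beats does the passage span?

12

One dotted eighth-note beat = 3 sixteenth notes.
Working in sixteenth notes: whole note = 16; sixteenth note = 1; sixteenth note = 1; whole note = 16; sixteenth = 1; sixteenth = 1.
Altogether 16 + 1 + 1 + 16 + 1 + 1 = 36.
36 ÷ 3 = 12 beats.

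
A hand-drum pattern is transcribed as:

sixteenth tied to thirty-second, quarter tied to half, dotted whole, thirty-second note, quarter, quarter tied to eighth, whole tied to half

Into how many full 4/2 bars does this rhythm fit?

2

One bar of 4/2 = 64 thirty-second notes.
Working in thirty-second notes: sixteenth tied to thirty-second (sixteenth + thirty-second) = 3; quarter tied to half (quarter + half) = 24; dotted whole = 48; thirty-second note = 1; quarter = 8; quarter tied to eighth (quarter + eighth) = 12; whole tied to half (whole + half) = 48.
Total: 3 + 24 + 48 + 1 + 8 + 12 + 48 = 144.
144 ÷ 64 = 2 complete bars with 16 left over.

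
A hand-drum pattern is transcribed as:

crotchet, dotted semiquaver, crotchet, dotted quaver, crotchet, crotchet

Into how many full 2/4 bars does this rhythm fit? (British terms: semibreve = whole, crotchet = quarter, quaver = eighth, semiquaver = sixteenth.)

One bar of 2/4 = 16 thirty-second notes.
In thirty-second notes: crotchet = 8; dotted semiquaver = 3; crotchet = 8; dotted quaver = 6; crotchet = 8; crotchet = 8.
Adding: 8 + 3 + 8 + 6 + 8 + 8 = 41.
41 ÷ 16 = 2 complete bars with 9 left over.

2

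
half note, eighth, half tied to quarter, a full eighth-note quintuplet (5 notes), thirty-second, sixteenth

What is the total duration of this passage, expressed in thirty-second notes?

Working in thirty-second notes: half note = 16; eighth = 4; half tied to quarter (half + quarter) = 24; a full eighth-note quintuplet (5 notes) (five quintuplet eighths span one half) = 16; thirty-second = 1; sixteenth = 2.
Adding: 16 + 4 + 24 + 16 + 1 + 2 = 63 thirty-second notes.

63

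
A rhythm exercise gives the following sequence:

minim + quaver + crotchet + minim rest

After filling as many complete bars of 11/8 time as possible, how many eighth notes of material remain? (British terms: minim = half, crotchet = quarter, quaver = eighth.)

One bar of 11/8 = 11 eighth notes.
Working in eighth notes: minim = 4; quaver = 1; crotchet = 2; minim rest = 4.
Adding: 4 + 1 + 2 + 4 = 11.
11 ÷ 11 = 1 complete bar with 0 eighth notes remaining.

0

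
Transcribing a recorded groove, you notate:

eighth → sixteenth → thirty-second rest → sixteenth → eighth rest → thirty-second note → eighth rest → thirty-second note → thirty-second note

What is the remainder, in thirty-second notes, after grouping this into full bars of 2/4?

4

One bar of 2/4 = 16 thirty-second notes.
Working in thirty-second notes: eighth = 4; sixteenth = 2; thirty-second rest = 1; sixteenth = 2; eighth rest = 4; thirty-second note = 1; eighth rest = 4; thirty-second note = 1; thirty-second note = 1.
Altogether 4 + 2 + 1 + 2 + 4 + 1 + 4 + 1 + 1 = 20.
20 ÷ 16 = 1 complete bar with 4 thirty-second notes remaining.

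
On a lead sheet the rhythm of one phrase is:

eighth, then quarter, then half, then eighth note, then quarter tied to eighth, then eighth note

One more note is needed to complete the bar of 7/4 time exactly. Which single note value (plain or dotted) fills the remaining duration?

quarter note

The bar of 7/4 = 14 eighth notes.
Each duration in eighth notes: eighth = 1; quarter = 2; half = 4; eighth note = 1; quarter tied to eighth (quarter + eighth) = 3; eighth note = 1.
Total: 1 + 2 + 4 + 1 + 3 + 1 = 12.
Remaining: 14 − 12 = 2 eighth notes, which is a quarter note.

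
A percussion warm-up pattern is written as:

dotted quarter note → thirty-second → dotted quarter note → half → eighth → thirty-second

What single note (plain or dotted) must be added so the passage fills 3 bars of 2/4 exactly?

sixteenth note

3 bars of 2/4 = 48 thirty-second notes.
Convert each value to thirty-second notes: dotted quarter note = 12; thirty-second = 1; dotted quarter note = 12; half = 16; eighth = 4; thirty-second = 1.
Adding: 12 + 1 + 12 + 16 + 4 + 1 = 46.
Remaining: 48 − 46 = 2 thirty-second notes, which is a sixteenth note.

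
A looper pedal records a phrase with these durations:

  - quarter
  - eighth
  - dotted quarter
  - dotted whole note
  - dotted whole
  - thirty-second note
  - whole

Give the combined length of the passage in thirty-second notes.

In thirty-second notes: quarter = 8; eighth = 4; dotted quarter = 12; dotted whole note = 48; dotted whole = 48; thirty-second note = 1; whole = 32.
Total: 8 + 4 + 12 + 48 + 48 + 1 + 32 = 153 thirty-second notes.

153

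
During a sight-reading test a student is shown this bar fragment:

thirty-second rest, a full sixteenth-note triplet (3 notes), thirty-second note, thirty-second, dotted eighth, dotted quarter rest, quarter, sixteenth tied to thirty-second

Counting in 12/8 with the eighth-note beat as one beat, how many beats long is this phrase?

9

One eighth-note beat = 4 thirty-second notes.
Express everything in thirty-second notes: thirty-second rest = 1; a full sixteenth-note triplet (3 notes) (three triplet sixteenths span one eighth) = 4; thirty-second note = 1; thirty-second = 1; dotted eighth = 6; dotted quarter rest = 12; quarter = 8; sixteenth tied to thirty-second (sixteenth + thirty-second) = 3.
Altogether 1 + 4 + 1 + 1 + 6 + 12 + 8 + 3 = 36.
36 ÷ 4 = 9 beats.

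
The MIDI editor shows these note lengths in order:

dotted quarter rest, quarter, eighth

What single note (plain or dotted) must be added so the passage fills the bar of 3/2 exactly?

dotted half note

The bar of 3/2 = 12 eighth notes.
Working in eighth notes: dotted quarter rest = 3; quarter = 2; eighth = 1.
Sum: 3 + 2 + 1 = 6.
Remaining: 12 − 6 = 6 eighth notes, which is a dotted half note.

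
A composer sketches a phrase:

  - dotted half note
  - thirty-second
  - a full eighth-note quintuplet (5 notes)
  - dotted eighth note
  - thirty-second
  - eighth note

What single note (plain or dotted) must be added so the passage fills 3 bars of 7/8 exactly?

3 bars of 7/8 = 84 thirty-second notes.
Working in thirty-second notes: dotted half note = 24; thirty-second = 1; a full eighth-note quintuplet (5 notes) (five quintuplet eighths span one half) = 16; dotted eighth note = 6; thirty-second = 1; eighth note = 4.
Sum: 24 + 1 + 16 + 6 + 1 + 4 = 52.
Remaining: 84 − 52 = 32 thirty-second notes, which is a whole note.

whole note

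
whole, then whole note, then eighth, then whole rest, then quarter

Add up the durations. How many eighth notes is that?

Working in eighth notes: whole = 8; whole note = 8; eighth = 1; whole rest = 8; quarter = 2.
Total: 8 + 8 + 1 + 8 + 2 = 27 eighth notes.

27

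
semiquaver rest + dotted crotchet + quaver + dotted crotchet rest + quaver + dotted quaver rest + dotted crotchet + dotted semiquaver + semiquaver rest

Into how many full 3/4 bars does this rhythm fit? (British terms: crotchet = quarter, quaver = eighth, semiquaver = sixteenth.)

2

One bar of 3/4 = 24 thirty-second notes.
Working in thirty-second notes: semiquaver rest = 2; dotted crotchet = 12; quaver = 4; dotted crotchet rest = 12; quaver = 4; dotted quaver rest = 6; dotted crotchet = 12; dotted semiquaver = 3; semiquaver rest = 2.
Total: 2 + 12 + 4 + 12 + 4 + 6 + 12 + 3 + 2 = 57.
57 ÷ 24 = 2 complete bars with 9 left over.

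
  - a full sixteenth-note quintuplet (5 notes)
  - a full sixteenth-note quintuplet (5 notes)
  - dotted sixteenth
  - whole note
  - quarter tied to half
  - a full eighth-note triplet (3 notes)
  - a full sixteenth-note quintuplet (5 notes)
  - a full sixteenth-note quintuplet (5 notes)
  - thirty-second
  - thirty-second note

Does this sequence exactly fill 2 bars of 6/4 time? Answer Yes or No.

One bar of 6/4 = 48 thirty-second notes, so 2 bars = 96.
In thirty-second notes: a full sixteenth-note quintuplet (5 notes) (five quintuplet sixteenths span one quarter) = 8; a full sixteenth-note quintuplet (5 notes) (five quintuplet sixteenths span one quarter) = 8; dotted sixteenth = 3; whole note = 32; quarter tied to half (quarter + half) = 24; a full eighth-note triplet (3 notes) (three triplet eighths span one quarter) = 8; a full sixteenth-note quintuplet (5 notes) (five quintuplet sixteenths span one quarter) = 8; a full sixteenth-note quintuplet (5 notes) (five quintuplet sixteenths span one quarter) = 8; thirty-second = 1; thirty-second note = 1.
Adding: 8 + 8 + 3 + 32 + 24 + 8 + 8 + 8 + 1 + 1 = 101.
101 exceeds 96, so the answer is No.

No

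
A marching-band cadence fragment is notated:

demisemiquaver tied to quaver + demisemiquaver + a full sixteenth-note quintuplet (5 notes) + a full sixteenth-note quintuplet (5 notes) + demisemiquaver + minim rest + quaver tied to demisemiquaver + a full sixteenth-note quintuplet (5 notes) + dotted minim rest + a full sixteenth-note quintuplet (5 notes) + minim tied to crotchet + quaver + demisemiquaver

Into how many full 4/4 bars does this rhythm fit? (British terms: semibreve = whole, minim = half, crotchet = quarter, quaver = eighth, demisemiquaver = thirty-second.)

One bar of 4/4 = 32 thirty-second notes.
Convert each value to thirty-second notes: demisemiquaver tied to quaver (demisemiquaver + quaver) = 5; demisemiquaver = 1; a full sixteenth-note quintuplet (5 notes) (five quintuplet sixteenths span one quarter) = 8; a full sixteenth-note quintuplet (5 notes) (five quintuplet sixteenths span one quarter) = 8; demisemiquaver = 1; minim rest = 16; quaver tied to demisemiquaver (quaver + demisemiquaver) = 5; a full sixteenth-note quintuplet (5 notes) (five quintuplet sixteenths span one quarter) = 8; dotted minim rest = 24; a full sixteenth-note quintuplet (5 notes) (five quintuplet sixteenths span one quarter) = 8; minim tied to crotchet (minim + crotchet) = 24; quaver = 4; demisemiquaver = 1.
Adding: 5 + 1 + 8 + 8 + 1 + 16 + 5 + 8 + 24 + 8 + 24 + 4 + 1 = 113.
113 ÷ 32 = 3 complete bars with 17 left over.

3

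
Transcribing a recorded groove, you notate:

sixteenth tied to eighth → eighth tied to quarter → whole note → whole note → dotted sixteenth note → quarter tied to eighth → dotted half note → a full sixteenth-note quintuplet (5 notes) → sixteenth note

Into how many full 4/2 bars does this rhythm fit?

2

One bar of 4/2 = 64 thirty-second notes.
In thirty-second notes: sixteenth tied to eighth (sixteenth + eighth) = 6; eighth tied to quarter (eighth + quarter) = 12; whole note = 32; whole note = 32; dotted sixteenth note = 3; quarter tied to eighth (quarter + eighth) = 12; dotted half note = 24; a full sixteenth-note quintuplet (5 notes) (five quintuplet sixteenths span one quarter) = 8; sixteenth note = 2.
Altogether 6 + 12 + 32 + 32 + 3 + 12 + 24 + 8 + 2 = 131.
131 ÷ 64 = 2 complete bars with 3 left over.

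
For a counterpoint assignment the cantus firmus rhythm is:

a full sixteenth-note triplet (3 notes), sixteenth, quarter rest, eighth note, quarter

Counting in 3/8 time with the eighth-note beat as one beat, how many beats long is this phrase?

6.5

One eighth-note beat = 2 sixteenth notes.
Each duration in sixteenth notes: a full sixteenth-note triplet (3 notes) (three triplet sixteenths span one eighth) = 2; sixteenth = 1; quarter rest = 4; eighth note = 2; quarter = 4.
Adding: 2 + 1 + 4 + 2 + 4 = 13.
13 ÷ 2 = 6.5 beats.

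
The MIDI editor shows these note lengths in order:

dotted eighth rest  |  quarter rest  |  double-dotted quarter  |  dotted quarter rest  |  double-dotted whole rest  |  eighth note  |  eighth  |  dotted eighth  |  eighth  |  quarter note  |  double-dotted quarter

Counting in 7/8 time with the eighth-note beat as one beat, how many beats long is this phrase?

One eighth-note beat = 2 sixteenth notes.
Each duration in sixteenth notes: dotted eighth rest = 3; quarter rest = 4; double-dotted quarter = 7; dotted quarter rest = 6; double-dotted whole rest = 28; eighth note = 2; eighth = 2; dotted eighth = 3; eighth = 2; quarter note = 4; double-dotted quarter = 7.
Sum: 3 + 4 + 7 + 6 + 28 + 2 + 2 + 3 + 2 + 4 + 7 = 68.
68 ÷ 2 = 34 beats.

34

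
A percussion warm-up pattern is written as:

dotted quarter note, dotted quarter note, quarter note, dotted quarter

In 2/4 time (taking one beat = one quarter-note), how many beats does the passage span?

5.5

One quarter-note beat = 2 eighth notes.
Working in eighth notes: dotted quarter note = 3; dotted quarter note = 3; quarter note = 2; dotted quarter = 3.
Adding: 3 + 3 + 2 + 3 = 11.
11 ÷ 2 = 5.5 beats.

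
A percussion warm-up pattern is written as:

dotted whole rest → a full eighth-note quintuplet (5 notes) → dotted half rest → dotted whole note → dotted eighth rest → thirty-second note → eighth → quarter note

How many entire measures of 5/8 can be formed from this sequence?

One bar of 5/8 = 20 thirty-second notes.
Working in thirty-second notes: dotted whole rest = 48; a full eighth-note quintuplet (5 notes) (five quintuplet eighths span one half) = 16; dotted half rest = 24; dotted whole note = 48; dotted eighth rest = 6; thirty-second note = 1; eighth = 4; quarter note = 8.
Adding: 48 + 16 + 24 + 48 + 6 + 1 + 4 + 8 = 155.
155 ÷ 20 = 7 complete bars with 15 left over.

7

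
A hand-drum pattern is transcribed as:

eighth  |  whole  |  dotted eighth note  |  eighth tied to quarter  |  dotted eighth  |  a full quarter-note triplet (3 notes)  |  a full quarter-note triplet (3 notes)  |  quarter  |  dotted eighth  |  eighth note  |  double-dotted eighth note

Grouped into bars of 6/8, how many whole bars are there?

One bar of 6/8 = 24 thirty-second notes.
Convert each value to thirty-second notes: eighth = 4; whole = 32; dotted eighth note = 6; eighth tied to quarter (eighth + quarter) = 12; dotted eighth = 6; a full quarter-note triplet (3 notes) (three triplet quarters span one half) = 16; a full quarter-note triplet (3 notes) (three triplet quarters span one half) = 16; quarter = 8; dotted eighth = 6; eighth note = 4; double-dotted eighth note = 7.
Adding: 4 + 32 + 6 + 12 + 6 + 16 + 16 + 8 + 6 + 4 + 7 = 117.
117 ÷ 24 = 4 complete bars with 21 left over.

4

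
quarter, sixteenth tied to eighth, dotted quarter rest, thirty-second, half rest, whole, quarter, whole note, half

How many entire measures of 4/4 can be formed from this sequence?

4

One bar of 4/4 = 32 thirty-second notes.
Each duration in thirty-second notes: quarter = 8; sixteenth tied to eighth (sixteenth + eighth) = 6; dotted quarter rest = 12; thirty-second = 1; half rest = 16; whole = 32; quarter = 8; whole note = 32; half = 16.
Total: 8 + 6 + 12 + 1 + 16 + 32 + 8 + 32 + 16 = 131.
131 ÷ 32 = 4 complete bars with 3 left over.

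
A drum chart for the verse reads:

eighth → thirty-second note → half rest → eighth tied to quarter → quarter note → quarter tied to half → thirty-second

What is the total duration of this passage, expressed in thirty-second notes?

Express everything in thirty-second notes: eighth = 4; thirty-second note = 1; half rest = 16; eighth tied to quarter (eighth + quarter) = 12; quarter note = 8; quarter tied to half (quarter + half) = 24; thirty-second = 1.
Total: 4 + 1 + 16 + 12 + 8 + 24 + 1 = 66 thirty-second notes.

66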